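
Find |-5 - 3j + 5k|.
√59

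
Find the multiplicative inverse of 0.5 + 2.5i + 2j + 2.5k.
0.0299 - 0.1493i - 0.1194j - 0.1493k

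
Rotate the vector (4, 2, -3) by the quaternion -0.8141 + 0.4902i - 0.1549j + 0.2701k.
(2.249, -3.763, -3.128)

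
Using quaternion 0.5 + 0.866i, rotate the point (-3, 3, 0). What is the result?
(-3, -1.5, 2.598)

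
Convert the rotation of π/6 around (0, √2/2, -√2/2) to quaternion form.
0.9659 + 0.183j - 0.183k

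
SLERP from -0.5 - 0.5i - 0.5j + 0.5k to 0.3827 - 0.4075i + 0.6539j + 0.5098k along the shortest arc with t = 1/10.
-0.5475 - 0.4284i - 0.5884j + 0.4129k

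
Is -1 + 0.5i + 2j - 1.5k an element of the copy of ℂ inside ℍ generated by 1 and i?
No. The quaternion -1 + 0.5i + 2j - 1.5k has j-coefficient y = 2 and k-coefficient z = -1.5, not both zero, so it does not lie in the complex subalgebra spanned by 1 and i.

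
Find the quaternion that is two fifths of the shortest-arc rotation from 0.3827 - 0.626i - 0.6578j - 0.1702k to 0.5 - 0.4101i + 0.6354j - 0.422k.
0.5754 - 0.714i - 0.1561j - 0.3671k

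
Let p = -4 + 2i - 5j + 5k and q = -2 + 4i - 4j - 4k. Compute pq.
20i + 54j + 18k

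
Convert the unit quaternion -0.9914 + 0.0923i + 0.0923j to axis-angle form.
axis = (√2/2, √2/2, 0), θ = 345°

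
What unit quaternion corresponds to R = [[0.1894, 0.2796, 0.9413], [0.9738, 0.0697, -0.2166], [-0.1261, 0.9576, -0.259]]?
0.5 + 0.5871i + 0.5337j + 0.3471k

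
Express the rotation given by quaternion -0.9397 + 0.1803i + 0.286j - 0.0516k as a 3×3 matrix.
[[0.8311, 0.0062, -0.5561], [0.2001, 0.9297, 0.3093], [0.5189, -0.3684, 0.7714]]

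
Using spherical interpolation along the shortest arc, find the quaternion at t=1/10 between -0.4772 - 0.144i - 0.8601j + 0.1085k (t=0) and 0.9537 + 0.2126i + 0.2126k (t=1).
-0.5643 - 0.1611i - 0.8062j + 0.0756k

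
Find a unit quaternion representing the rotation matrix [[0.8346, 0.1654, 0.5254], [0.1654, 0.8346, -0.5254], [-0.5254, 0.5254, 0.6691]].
0.9136 + 0.2876i + 0.2876j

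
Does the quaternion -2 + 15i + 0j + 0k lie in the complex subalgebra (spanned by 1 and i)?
Yes. The quaternion -2 + 15i has j- and k-coefficients y = z = 0, so it lies in the complex subalgebra spanned by 1 and i.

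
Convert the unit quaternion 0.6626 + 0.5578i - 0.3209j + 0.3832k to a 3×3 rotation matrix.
[[0.5004, -0.8658, 0.0022], [0.1498, 0.084, -0.9851], [0.8528, 0.4933, 0.1718]]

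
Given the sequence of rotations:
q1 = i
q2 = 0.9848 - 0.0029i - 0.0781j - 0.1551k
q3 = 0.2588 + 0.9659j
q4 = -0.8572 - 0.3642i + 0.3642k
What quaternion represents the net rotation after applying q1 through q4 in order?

q2 · q1 = 0.0029 + 0.9848i - 0.1551j + 0.0781k
q3 · q2 · q1 = 0.1506 + 0.3303i - 0.0373j - 0.931k
q4 · q3 · q2 · q1 = 0.3303 - 0.3244i - 0.1868j + 0.8665k
0.3303 - 0.3244i - 0.1868j + 0.8665k


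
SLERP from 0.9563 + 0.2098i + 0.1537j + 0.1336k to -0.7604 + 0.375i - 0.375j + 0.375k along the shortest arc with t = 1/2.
0.9433 - 0.0908i + 0.2905j - 0.1326k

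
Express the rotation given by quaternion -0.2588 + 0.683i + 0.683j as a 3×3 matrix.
[[0.067, 0.933, -0.3535], [0.933, 0.067, 0.3535], [0.3535, -0.3535, -0.866]]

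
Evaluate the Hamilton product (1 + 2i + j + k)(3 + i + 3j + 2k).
-4 + 6i + 3j + 10k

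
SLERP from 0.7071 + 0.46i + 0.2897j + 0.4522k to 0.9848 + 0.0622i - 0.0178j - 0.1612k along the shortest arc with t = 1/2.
0.9322 + 0.2877i + 0.1498j + 0.1603k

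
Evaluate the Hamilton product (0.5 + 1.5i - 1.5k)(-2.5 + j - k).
-2.75 - 2.25i + 2j + 4.75k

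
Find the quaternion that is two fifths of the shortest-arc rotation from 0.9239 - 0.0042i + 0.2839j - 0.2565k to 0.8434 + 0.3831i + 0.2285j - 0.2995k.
0.9094 + 0.1542i + 0.2669j - 0.2792k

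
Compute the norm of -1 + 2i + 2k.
3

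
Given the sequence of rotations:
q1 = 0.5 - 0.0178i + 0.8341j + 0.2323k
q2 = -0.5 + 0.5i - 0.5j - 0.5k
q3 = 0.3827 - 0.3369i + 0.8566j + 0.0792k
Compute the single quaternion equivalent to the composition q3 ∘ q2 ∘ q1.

q2 · q1 = 0.2921 + 0.5598i - 0.7743j + 0.042k
q3 · q2 · q1 = 0.9603 + 0.2131i + 0.0124j - 0.1795k
0.9603 + 0.2131i + 0.0124j - 0.1795k


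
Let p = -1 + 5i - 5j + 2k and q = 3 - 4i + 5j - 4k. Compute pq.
50 + 29i - 8j + 15k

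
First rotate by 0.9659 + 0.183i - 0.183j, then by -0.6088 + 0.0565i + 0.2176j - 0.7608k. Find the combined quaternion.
-0.5586 - 0.1961i + 0.1824j - 0.785k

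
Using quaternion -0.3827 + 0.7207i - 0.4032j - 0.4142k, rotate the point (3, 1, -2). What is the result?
(0.674, -2.946, -2.207)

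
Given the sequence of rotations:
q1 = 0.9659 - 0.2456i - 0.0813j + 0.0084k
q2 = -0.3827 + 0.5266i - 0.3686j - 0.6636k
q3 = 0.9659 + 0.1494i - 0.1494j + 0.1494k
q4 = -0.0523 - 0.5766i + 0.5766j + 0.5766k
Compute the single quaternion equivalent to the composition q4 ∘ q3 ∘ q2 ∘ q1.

q2 · q1 = -0.2647 + 0.5456i - 0.1664j - 0.7775k
q3 · q2 · q1 = -0.2459 + 0.6285i + 0.0765j - 0.7339k
q4 · q3 · q2 · q1 = 0.7543 - 0.3584i - 0.2066j - 0.5099k
0.7543 - 0.3584i - 0.2066j - 0.5099k


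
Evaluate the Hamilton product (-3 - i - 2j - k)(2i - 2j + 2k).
-12i + 6j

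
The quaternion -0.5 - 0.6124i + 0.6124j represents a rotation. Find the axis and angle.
axis = (-√2/2, √2/2, 0), θ = 4π/3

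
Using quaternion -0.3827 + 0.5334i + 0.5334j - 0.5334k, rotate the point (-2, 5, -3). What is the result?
(4.012, -2.163, -4.151)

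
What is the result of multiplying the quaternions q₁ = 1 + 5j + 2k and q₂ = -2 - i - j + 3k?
-3 + 16i - 13j + 4k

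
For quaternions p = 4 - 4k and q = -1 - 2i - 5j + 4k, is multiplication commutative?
No: pq = 12 - 28i - 12j + 20k ≠ 12 + 12i - 28j + 20k = qp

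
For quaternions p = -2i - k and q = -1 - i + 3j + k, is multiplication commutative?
No: pq = -1 + 5i + 3j - 5k ≠ -1 - i - 3j + 7k = qp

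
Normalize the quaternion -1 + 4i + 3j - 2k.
-0.1826 + 0.7303i + 0.5477j - 0.3651k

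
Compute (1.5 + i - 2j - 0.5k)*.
1.5 - i + 2j + 0.5k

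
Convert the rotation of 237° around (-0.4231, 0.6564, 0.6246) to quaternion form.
-0.4772 - 0.3718i + 0.5769j + 0.5489k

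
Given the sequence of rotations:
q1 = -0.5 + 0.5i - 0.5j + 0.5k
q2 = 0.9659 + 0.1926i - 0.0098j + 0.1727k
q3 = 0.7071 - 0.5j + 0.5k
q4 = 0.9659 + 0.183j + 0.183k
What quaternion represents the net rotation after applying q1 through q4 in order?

q2 · q1 = -0.6705 + 0.4681i - 0.488j + 0.3052k
q3 · q2 · q1 = -0.8707 + 0.4224i + 0.2242j + 0.1146k
q4 · q3 · q2 · q1 = -0.903 + 0.3879i + 0.1345j - 0.1259k
-0.903 + 0.3879i + 0.1345j - 0.1259k


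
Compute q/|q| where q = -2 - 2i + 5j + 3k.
-0.3086 - 0.3086i + 0.7715j + 0.4629k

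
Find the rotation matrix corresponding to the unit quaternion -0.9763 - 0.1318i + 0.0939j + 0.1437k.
[[0.9411, 0.2558, -0.2212], [-0.3053, 0.924, -0.2304], [0.1455, 0.2843, 0.9476]]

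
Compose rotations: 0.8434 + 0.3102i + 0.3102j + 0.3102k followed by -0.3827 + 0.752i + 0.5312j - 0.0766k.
-0.6971 + 0.7041i + 0.0723j - 0.1148k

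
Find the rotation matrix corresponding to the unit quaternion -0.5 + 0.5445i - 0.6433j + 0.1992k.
[[0.093, -0.5014, 0.8602], [-0.8998, 0.3277, 0.2882], [-0.4264, -0.8008, -0.4206]]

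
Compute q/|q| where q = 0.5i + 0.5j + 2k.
0.2357i + 0.2357j + 0.9428k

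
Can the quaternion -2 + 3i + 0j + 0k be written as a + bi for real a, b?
Yes. The quaternion -2 + 3i has j- and k-coefficients y = z = 0, so it lies in the complex subalgebra spanned by 1 and i.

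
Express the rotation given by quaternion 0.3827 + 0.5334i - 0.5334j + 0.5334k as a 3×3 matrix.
[[-0.1381, -0.9773, 0.1608], [-0.1608, -0.1381, -0.9773], [0.9773, -0.1608, -0.1381]]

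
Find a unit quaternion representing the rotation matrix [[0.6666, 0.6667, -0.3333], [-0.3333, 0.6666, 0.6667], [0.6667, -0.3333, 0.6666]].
0.866 - 0.2887i - 0.2887j - 0.2887k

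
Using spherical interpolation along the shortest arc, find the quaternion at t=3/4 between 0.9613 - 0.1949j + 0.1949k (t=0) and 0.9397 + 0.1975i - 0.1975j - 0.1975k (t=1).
0.9629 + 0.1503i - 0.2005j - 0.1k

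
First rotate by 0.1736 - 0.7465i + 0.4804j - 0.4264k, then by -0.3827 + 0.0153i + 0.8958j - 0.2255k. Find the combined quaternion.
-0.5815 + 0.0147i + 0.1465j + 0.8001k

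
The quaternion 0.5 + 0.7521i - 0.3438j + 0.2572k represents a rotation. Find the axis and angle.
axis = (0.8684, -0.397, 0.297), θ = 2π/3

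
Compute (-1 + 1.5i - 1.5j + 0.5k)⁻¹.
-0.1739 - 0.2609i + 0.2609j - 0.087k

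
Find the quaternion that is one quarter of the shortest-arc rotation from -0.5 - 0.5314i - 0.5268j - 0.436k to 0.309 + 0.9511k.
-0.4926 - 0.4281i - 0.4244j - 0.6277k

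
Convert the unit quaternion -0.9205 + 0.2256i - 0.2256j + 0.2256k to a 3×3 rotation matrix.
[[0.7964, 0.3135, 0.5171], [-0.5171, 0.7964, 0.3135], [-0.3135, -0.5171, 0.7964]]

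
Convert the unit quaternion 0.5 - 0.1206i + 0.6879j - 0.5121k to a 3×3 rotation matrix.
[[-0.4709, 0.3462, 0.8114], [-0.678, 0.4464, -0.5839], [-0.5644, -0.8251, 0.0245]]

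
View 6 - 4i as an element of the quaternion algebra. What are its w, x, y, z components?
6 - 4i + 0j + 0k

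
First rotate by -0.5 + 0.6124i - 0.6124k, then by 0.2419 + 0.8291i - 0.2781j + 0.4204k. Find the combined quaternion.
-0.3712 - 0.0961i + 0.9042j - 0.188k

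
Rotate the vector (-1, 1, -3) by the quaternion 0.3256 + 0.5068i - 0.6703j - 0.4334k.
(2.504, 0.319, 2.151)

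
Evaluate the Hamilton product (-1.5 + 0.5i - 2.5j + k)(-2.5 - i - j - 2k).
3.75 + 6.25i + 7.75j - 2.5k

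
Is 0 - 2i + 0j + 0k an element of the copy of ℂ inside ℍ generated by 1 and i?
Yes. The quaternion -2i has j- and k-coefficients y = z = 0, so it lies in the complex subalgebra spanned by 1 and i.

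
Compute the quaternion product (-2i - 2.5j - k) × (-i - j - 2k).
-6.5 + 4i - 3j - 0.5k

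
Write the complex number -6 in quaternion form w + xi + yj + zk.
-6 + 0i + 0j + 0k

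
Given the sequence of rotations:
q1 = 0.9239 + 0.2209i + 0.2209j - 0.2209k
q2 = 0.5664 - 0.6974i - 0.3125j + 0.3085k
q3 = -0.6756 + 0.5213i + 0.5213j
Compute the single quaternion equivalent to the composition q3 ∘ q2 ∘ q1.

q2 · q1 = 0.8145 - 0.5183i - 0.2495j + 0.0749k
q3 · q2 · q1 = -0.15 + 0.8138i + 0.5541j + 0.0895k
-0.15 + 0.8138i + 0.5541j + 0.0895k


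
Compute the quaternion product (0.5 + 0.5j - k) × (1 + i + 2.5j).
-0.75 + 3i + 0.75j - 1.5k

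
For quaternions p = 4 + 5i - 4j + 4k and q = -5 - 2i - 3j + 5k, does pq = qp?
No: pq = -42 - 41i - 25j - 23k ≠ -42 - 25i + 41j + 23k = qp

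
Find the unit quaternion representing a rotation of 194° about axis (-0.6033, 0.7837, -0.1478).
-0.1219 - 0.5988i + 0.7779j - 0.1467k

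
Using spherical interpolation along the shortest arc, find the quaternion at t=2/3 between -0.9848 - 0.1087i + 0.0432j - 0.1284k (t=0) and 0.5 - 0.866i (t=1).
-0.7863 + 0.6153i + 0.0178j - 0.0528k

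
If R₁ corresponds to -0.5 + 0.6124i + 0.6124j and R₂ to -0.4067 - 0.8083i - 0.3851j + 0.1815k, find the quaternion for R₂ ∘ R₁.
0.9342 + 0.0439i + 0.0546j - 0.3499k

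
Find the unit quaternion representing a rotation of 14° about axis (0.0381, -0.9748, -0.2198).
0.9925 + 0.0046i - 0.1188j - 0.0268k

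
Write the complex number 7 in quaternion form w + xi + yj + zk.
7 + 0i + 0j + 0k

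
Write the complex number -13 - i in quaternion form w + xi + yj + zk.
-13 - i + 0j + 0k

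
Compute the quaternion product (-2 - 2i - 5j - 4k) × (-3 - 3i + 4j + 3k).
32 + 13i + 25j - 17k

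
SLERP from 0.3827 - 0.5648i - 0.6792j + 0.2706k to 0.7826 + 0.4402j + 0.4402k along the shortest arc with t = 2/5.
0.727 - 0.435i - 0.28j + 0.4515k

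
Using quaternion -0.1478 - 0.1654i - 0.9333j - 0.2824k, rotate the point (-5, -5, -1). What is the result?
(3.012, -6.368, -1.171)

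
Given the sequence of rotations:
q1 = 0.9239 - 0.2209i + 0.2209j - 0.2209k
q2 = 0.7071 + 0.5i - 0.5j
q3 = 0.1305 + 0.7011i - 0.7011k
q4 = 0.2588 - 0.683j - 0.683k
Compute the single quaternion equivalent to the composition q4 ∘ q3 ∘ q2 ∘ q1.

q2 · q1 = 0.8742 + 0.4162i - 0.1953j - 0.1562k
q3 · q2 · q1 = -0.2872 + 0.5303i - 0.2078j - 0.7702k
q4 · q3 · q2 · q1 = -0.7423 + 0.5214i - 0.2198j + 0.359k
-0.7423 + 0.5214i - 0.2198j + 0.359k


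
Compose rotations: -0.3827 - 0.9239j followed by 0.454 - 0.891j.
-0.9969 - 0.0785j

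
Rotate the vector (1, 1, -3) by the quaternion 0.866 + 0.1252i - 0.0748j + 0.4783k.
(-0.287, 2.186, -2.478)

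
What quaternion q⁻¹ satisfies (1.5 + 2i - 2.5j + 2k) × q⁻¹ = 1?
0.0909 - 0.1212i + 0.1515j - 0.1212k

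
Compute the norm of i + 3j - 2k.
√14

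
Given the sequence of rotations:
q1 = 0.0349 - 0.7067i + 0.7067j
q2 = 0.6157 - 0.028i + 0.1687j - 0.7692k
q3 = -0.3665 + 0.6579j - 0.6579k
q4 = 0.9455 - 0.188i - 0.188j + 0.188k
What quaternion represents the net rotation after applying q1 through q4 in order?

q2 · q1 = -0.1175 + 0.1075i + 0.9846j + 0.0726k
q3 · q2 · q1 = -0.5569 + 0.6561i - 0.5089j - 0.02k
q4 · q3 · q2 · q1 = -0.4951 + 0.8245i - 0.2569j + 0.0954k
-0.4951 + 0.8245i - 0.2569j + 0.0954k


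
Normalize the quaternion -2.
-1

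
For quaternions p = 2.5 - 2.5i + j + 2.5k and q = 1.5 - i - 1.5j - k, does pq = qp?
No: pq = 5.25 - 3.5i - 7.25j + 6k ≠ 5.25 - 9i + 2.75j - 3.5k = qp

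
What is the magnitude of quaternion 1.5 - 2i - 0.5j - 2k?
3.24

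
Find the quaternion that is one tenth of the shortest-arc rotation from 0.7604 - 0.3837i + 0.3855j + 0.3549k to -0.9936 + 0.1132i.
0.8002 - 0.3622i + 0.3517j + 0.3238k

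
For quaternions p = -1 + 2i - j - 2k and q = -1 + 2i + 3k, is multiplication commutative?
No: pq = 3 - 7i - 9j + k ≠ 3 - i + 11j - 3k = qp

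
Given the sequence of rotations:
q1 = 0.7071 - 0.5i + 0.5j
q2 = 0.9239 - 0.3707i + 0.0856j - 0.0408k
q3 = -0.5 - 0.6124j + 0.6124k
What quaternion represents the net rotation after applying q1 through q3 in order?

q2 · q1 = 0.4251 - 0.7037i + 0.5429j - 0.1714k
q3 · q2 · q1 = 0.2249 + 0.1243i - 0.9627j - 0.0849k
0.2249 + 0.1243i - 0.9627j - 0.0849k


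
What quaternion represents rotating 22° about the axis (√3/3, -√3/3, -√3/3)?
0.9816 + 0.1102i - 0.1102j - 0.1102k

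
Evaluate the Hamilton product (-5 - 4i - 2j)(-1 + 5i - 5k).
25 - 11i - 18j + 35k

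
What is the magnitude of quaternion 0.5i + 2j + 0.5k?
2.121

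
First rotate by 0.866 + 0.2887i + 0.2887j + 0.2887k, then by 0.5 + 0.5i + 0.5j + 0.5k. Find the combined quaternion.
-0.0001 + 0.5774i + 0.5774j + 0.5774k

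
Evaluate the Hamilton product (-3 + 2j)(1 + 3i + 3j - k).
-9 - 11i - 7j - 3k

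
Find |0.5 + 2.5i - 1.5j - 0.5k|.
3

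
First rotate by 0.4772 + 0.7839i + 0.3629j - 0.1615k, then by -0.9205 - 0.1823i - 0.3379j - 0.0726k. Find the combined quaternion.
-0.1855 - 0.7277i - 0.5816j + 0.3127k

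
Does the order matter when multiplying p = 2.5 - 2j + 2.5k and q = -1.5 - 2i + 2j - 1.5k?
Yes: pq = 4 - 7i + 3j - 11.5k ≠ 4 - 3i + 13j - 3.5k = qp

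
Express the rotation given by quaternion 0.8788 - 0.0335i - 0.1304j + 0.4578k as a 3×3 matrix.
[[0.5468, -0.7959, -0.2599], [0.8134, 0.5786, -0.0605], [0.1985, -0.1783, 0.9637]]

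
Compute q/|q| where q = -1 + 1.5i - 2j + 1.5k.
-0.3244 + 0.4867i - 0.6489j + 0.4867k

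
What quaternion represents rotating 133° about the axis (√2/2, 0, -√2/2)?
0.3987 + 0.6485i - 0.6485k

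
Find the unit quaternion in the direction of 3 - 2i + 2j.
0.7276 - 0.4851i + 0.4851j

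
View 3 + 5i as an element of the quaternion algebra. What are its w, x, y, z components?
3 + 5i + 0j + 0k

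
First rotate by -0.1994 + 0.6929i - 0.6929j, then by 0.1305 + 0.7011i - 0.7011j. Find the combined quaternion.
-0.9976 - 0.0494i + 0.0494j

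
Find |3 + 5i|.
√34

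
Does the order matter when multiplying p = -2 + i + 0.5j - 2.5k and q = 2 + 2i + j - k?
Yes: pq = -9 - 5j - 3k ≠ -9 - 4i + 3j - 3k = qp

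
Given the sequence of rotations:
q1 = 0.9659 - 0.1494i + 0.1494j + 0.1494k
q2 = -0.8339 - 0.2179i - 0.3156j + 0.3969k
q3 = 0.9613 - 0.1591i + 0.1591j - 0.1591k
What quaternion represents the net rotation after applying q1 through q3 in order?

q2 · q1 = -0.8502 - 0.1923i - 0.4562j + 0.1791k
q3 · q2 · q1 = -0.7468 - 0.0937i - 0.5147j + 0.4106k
-0.7468 - 0.0937i - 0.5147j + 0.4106k


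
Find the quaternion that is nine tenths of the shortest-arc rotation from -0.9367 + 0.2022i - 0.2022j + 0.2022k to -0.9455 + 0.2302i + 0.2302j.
-0.9547 + 0.2298i + 0.1877j + 0.021k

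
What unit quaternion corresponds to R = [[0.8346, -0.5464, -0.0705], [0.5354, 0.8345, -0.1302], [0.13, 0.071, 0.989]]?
0.9563 + 0.0526i - 0.0524j + 0.2828k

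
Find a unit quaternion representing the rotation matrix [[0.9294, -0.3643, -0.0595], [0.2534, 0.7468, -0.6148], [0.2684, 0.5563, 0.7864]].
0.9304 + 0.3147i - 0.0881j + 0.166k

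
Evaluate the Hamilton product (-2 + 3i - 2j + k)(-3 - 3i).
15 - 3i + 3j - 9k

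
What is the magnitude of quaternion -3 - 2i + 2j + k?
√18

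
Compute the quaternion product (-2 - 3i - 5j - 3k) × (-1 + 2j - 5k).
-3 + 34i - 14j + 7k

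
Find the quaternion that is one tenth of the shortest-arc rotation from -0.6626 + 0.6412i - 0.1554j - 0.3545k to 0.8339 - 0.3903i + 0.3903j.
-0.6891 + 0.6232i - 0.182j - 0.3219k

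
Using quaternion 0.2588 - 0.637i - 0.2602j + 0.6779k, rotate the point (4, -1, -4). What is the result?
(3.795, 3.552, -2.446)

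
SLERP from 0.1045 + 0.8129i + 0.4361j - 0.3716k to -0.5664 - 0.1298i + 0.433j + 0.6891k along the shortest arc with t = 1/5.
0.248 + 0.7681i + 0.2755j - 0.5221k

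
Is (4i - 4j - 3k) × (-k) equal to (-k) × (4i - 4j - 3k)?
No: pq = -3 + 4i + 4j ≠ -3 - 4i - 4j = qp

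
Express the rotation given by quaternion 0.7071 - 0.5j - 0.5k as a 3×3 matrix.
[[0, 0.7071, -0.7071], [-0.7071, 0.5, 0.5], [0.7071, 0.5, 0.5]]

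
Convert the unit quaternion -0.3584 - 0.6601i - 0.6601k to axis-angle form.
axis = (-√2/2, 0, -√2/2), θ = 222°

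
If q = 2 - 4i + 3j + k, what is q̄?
2 + 4i - 3j - k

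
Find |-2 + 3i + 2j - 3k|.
√26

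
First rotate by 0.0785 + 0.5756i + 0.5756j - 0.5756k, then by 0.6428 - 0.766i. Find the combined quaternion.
0.4914 + 0.3099i - 0.0709j - 0.8109k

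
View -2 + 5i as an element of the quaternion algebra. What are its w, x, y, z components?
-2 + 5i + 0j + 0k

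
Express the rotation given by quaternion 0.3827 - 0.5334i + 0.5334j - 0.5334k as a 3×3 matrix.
[[-0.1381, -0.1608, 0.9773], [-0.9773, -0.1381, -0.1608], [0.1608, -0.9773, -0.1381]]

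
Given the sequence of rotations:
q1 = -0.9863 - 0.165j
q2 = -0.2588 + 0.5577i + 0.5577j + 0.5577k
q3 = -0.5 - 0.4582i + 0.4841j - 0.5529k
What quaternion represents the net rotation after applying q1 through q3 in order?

q2 · q1 = 0.3473 - 0.458i - 0.5074j - 0.6421k
q3 · q2 · q1 = -0.4929 - 0.5215i + 0.3808j + 0.5832k
-0.4929 - 0.5215i + 0.3808j + 0.5832k


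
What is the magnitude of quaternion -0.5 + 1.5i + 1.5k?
2.179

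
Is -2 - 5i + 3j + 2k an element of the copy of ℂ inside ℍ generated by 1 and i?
No. The quaternion -2 - 5i + 3j + 2k has j-coefficient y = 3 and k-coefficient z = 2, not both zero, so it does not lie in the complex subalgebra spanned by 1 and i.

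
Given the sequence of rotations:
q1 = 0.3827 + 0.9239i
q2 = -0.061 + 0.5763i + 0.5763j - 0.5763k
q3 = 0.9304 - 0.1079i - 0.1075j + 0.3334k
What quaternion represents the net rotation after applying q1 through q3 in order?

q2 · q1 = -0.5558 + 0.1642i - 0.3119j - 0.753k
q3 · q2 · q1 = -0.2819 + 0.3977i - 0.2569j - 0.8346k
-0.2819 + 0.3977i - 0.2569j - 0.8346k


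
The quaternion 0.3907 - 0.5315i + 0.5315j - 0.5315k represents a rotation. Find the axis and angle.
axis = (-√3/3, √3/3, -√3/3), θ = 134°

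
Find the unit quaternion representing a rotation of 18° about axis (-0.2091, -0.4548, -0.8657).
0.9877 - 0.0327i - 0.0711j - 0.1354k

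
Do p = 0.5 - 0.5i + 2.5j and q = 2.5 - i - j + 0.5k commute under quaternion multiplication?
No: pq = 3.25 - 0.5i + 6j + 3.25k ≠ 3.25 - 3i + 5.5j - 2.75k = qp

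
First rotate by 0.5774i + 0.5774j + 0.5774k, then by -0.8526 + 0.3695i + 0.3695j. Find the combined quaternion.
-0.4267 - 0.2789i - 0.7056j - 0.4923k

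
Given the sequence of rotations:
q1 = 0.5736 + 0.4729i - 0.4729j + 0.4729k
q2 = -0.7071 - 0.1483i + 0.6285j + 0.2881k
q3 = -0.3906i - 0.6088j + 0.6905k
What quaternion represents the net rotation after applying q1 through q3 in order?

q2 · q1 = -0.1745 + 0.014i + 0.9013j - 0.3962k
q3 · q2 · q1 = 0.8278 - 0.313i - 0.0389j - 0.464k
0.8278 - 0.313i - 0.0389j - 0.464k


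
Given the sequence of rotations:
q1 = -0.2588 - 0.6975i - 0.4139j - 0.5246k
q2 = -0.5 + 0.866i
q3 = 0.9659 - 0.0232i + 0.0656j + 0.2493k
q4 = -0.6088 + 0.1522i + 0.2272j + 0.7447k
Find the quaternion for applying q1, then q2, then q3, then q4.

q2 · q1 = 0.7334 + 0.1246i + 0.6613j - 0.0961k
q3 · q2 · q1 = 0.6919 - 0.0678i + 0.7157j + 0.0665k
q4 · q3 · q2 · q1 = -0.623 - 0.3713i - 0.3391j + 0.5991k
-0.623 - 0.3713i - 0.3391j + 0.5991k


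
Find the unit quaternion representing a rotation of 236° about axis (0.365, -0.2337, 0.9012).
-0.4695 + 0.3223i - 0.2063j + 0.7957k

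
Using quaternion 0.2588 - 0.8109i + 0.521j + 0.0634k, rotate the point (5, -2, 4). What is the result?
(4.668, -1.471, -4.587)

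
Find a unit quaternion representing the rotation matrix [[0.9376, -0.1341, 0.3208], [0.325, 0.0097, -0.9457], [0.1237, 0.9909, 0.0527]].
0.7071 + 0.6847i + 0.0697j + 0.1623k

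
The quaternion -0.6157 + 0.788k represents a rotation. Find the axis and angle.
axis = (0, 0, 1), θ = 256°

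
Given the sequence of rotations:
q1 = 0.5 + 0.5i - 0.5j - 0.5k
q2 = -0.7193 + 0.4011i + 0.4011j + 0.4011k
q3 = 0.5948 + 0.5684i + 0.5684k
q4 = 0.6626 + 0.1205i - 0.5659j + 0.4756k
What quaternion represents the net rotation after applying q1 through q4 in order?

q2 · q1 = -0.1591 - 0.1591i + 0.9613j + 0.1591k
q3 · q2 · q1 = -0.0946 - 0.7315i + 0.3909j + 0.5506k
q4 · q3 · q2 · q1 = -0.0152 - 0.9936i - 0.1017j - 0.047k
-0.0152 - 0.9936i - 0.1017j - 0.047k


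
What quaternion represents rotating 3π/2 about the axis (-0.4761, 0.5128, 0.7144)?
-0.7071 - 0.3367i + 0.3626j + 0.5052k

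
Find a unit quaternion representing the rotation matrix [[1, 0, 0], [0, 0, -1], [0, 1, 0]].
0.7071 + 0.7071i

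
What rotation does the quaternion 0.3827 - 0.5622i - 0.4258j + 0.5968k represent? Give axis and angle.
axis = (-0.6085, -0.4609, 0.646), θ = 3π/4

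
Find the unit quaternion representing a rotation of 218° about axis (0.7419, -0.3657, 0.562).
-0.3256 + 0.7015i - 0.3458j + 0.5314k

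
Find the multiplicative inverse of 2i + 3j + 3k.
-0.0909i - 0.1364j - 0.1364k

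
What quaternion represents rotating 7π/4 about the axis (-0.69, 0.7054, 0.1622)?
-0.9239 - 0.2641i + 0.2699j + 0.0621k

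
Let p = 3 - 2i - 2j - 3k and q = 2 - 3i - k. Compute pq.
-3 - 11i + 3j - 15k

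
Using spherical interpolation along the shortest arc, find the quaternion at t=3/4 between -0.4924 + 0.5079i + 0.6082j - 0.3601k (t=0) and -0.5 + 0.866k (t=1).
0.2716 + 0.187i + 0.224j - 0.9171k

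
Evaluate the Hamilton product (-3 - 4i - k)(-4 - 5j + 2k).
14 + 11i + 23j + 18k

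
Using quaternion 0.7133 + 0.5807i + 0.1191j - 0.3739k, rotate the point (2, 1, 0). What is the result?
(2.056, -0.744, -0.469)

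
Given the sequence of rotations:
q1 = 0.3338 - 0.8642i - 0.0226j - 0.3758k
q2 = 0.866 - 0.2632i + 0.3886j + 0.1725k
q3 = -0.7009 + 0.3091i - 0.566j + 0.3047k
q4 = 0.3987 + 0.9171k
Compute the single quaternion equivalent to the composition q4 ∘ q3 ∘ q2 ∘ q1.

q2 · q1 = 0.1352 - 0.9784i - 0.1378j + 0.0739k
q3 · q2 · q1 = 0.1071 + 0.7277i - 0.3009j - 0.607k
q4 · q3 · q2 · q1 = 0.5994 + 0.5661i + 0.5474j - 0.1438k
0.5994 + 0.5661i + 0.5474j - 0.1438k


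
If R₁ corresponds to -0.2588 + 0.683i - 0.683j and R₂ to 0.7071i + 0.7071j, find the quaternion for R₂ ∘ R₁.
-0.183i - 0.183j - 0.9659k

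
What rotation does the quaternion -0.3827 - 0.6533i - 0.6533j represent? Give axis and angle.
axis = (-√2/2, -√2/2, 0), θ = 5π/4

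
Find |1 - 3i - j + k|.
√12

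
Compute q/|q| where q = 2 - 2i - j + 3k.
0.4714 - 0.4714i - 0.2357j + 0.7071k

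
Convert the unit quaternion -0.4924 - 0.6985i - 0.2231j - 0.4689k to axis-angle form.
axis = (-0.8025, -0.2563, -0.5387), θ = 239°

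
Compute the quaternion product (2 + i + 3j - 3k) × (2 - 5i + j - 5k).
-9 - 20i + 28j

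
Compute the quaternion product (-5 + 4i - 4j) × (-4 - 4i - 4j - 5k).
20 + 24i + 56j - 7k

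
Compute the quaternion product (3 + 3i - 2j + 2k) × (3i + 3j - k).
-1 + 5i + 18j + 12k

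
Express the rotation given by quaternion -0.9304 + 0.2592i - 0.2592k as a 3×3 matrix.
[[0.8656, -0.4823, -0.1344], [0.4823, 0.7313, 0.4823], [-0.1344, -0.4823, 0.8656]]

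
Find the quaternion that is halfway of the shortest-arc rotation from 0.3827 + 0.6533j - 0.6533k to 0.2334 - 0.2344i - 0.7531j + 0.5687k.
0.0793 + 0.1244i + 0.7466j - 0.6487k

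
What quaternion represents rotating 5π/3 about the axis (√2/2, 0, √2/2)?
-0.866 + 0.3536i + 0.3536k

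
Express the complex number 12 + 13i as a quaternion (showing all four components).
12 + 13i + 0j + 0k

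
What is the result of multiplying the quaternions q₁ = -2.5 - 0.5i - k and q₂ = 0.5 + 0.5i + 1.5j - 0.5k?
-1.5 - 4.5j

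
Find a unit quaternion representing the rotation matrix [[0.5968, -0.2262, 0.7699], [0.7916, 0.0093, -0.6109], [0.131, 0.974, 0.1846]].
0.6691 + 0.5922i + 0.2387j + 0.3803k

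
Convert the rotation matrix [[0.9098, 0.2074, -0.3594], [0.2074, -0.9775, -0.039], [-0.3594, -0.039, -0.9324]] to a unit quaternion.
0.9772i + 0.1061j - 0.1839k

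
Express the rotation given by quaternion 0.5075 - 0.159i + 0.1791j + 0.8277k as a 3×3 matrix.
[[-0.4343, -0.8971, -0.0814], [0.7832, -0.4207, 0.4579], [-0.445, 0.1351, 0.8853]]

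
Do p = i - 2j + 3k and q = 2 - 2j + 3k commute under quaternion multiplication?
No: pq = -13 + 2i - 7j + 4k ≠ -13 + 2i - j + 8k = qp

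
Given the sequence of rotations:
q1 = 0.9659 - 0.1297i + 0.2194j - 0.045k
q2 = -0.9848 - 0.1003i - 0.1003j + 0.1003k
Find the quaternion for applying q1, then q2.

q2 · q1 = -0.9377 + 0.0134i - 0.3305j + 0.1062k
-0.9377 + 0.0134i - 0.3305j + 0.1062k


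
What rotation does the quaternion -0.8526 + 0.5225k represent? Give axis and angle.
axis = (0, 0, 1), θ = 297°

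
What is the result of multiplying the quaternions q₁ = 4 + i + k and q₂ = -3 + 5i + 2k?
-19 + 17i + 3j + 5k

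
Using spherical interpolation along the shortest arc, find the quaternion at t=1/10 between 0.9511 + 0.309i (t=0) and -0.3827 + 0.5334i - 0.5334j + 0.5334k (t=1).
0.9691 + 0.2232i + 0.0744j - 0.0744k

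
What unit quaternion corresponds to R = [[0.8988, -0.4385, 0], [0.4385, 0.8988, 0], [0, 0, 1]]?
0.9744 + 0.225k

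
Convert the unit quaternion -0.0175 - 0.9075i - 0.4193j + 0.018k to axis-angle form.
axis = (-0.9076, -0.4194, 0.018), θ = 182°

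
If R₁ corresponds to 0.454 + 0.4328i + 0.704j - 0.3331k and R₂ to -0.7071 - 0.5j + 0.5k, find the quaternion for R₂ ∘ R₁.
0.1975 - 0.4915i - 0.5084j + 0.6789k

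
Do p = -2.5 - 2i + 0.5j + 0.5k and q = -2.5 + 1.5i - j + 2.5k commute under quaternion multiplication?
No: pq = 8.5 + 3i + 7j - 6.25k ≠ 8.5 - 0.5i - 4.5j - 8.75k = qp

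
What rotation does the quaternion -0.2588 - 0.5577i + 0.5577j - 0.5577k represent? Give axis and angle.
axis = (-√3/3, √3/3, -√3/3), θ = 7π/6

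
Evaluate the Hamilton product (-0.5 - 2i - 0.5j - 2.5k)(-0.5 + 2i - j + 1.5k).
7.5 - 3.25i - 1.25j + 3.5k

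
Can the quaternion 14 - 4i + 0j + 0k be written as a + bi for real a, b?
Yes. The quaternion 14 - 4i has j- and k-coefficients y = z = 0, so it lies in the complex subalgebra spanned by 1 and i.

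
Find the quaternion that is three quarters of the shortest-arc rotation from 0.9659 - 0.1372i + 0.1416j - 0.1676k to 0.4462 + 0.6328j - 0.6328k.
0.6302 - 0.039i + 0.5446j - 0.552k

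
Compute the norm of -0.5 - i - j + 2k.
2.5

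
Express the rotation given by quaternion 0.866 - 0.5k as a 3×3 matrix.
[[0.5, 0.866, 0], [-0.866, 0.5, 0], [0, 0, 1]]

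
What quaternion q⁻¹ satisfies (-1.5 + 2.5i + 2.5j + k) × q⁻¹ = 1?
-0.0952 - 0.1587i - 0.1587j - 0.0635k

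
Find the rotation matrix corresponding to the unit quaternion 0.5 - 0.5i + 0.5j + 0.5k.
[[0, -1, 0], [0, 0, 1], [-1, 0, 0]]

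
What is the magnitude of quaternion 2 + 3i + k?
√14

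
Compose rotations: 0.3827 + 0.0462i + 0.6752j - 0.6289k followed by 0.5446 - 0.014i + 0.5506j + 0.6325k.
0.2351 - 0.7535i + 0.5988j - 0.1353k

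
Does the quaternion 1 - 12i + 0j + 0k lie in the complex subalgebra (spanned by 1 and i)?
Yes. The quaternion 1 - 12i has j- and k-coefficients y = z = 0, so it lies in the complex subalgebra spanned by 1 and i.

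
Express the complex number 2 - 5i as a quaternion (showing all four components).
2 - 5i + 0j + 0k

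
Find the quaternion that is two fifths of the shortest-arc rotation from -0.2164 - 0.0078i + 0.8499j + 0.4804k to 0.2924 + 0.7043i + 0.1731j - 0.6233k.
-0.3144 - 0.3766i + 0.5393j + 0.6845k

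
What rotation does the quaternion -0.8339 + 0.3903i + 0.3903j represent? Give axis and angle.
axis = (√2/2, √2/2, 0), θ = 293°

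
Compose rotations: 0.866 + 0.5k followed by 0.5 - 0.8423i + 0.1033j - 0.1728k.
0.5194 - 0.6778i + 0.5106j + 0.1004k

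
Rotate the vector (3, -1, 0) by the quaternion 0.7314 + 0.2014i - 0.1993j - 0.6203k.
(-0.374, -3.112, -0.417)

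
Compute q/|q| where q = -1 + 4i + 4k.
-0.1741 + 0.6963i + 0.6963k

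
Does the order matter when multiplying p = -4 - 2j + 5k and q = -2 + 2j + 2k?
Yes: pq = 2 - 14i - 4j - 18k ≠ 2 + 14i - 4j - 18k = qp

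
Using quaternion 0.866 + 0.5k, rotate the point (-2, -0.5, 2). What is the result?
(-0.567, -1.982, 2)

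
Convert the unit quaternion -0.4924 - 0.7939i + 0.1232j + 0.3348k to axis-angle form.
axis = (-0.9121, 0.1415, 0.3847), θ = 239°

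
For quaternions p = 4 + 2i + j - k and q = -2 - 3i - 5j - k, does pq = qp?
No: pq = 2 - 22i - 17j - 9k ≠ 2 - 10i - 27j + 5k = qp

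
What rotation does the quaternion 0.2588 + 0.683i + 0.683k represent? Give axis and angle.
axis = (√2/2, 0, √2/2), θ = 5π/6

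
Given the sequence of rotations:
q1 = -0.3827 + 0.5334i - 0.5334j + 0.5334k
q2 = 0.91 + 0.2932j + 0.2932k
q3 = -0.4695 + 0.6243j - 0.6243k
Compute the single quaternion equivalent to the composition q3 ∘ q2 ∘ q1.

q2 · q1 = -0.3483 + 0.7982i - 0.4412j + 0.2168k
q3 · q2 · q1 = 0.5743 - 0.5148i - 0.5086j - 0.3827k
0.5743 - 0.5148i - 0.5086j - 0.3827k


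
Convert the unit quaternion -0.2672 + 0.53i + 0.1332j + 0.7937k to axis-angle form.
axis = (0.55, 0.1382, 0.8236), θ = 211°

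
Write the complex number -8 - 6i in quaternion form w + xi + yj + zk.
-8 - 6i + 0j + 0k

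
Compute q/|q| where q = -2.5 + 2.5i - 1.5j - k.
-0.6299 + 0.6299i - 0.378j - 0.252k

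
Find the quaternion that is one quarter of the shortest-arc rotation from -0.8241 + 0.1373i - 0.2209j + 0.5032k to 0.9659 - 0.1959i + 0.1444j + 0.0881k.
-0.8933 + 0.1581i - 0.209j + 0.3651k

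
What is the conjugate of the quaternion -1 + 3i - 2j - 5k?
-1 - 3i + 2j + 5k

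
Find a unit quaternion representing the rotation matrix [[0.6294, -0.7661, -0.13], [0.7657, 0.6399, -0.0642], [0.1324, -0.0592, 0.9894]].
0.9026 + 0.0014i - 0.0727j + 0.4243k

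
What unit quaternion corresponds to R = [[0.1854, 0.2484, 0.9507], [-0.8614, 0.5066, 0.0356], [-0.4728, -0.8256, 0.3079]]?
0.7071 - 0.3045i + 0.5033j - 0.3924k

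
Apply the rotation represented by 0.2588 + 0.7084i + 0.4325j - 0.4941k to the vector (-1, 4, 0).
(3.336, -2.325, 0.681)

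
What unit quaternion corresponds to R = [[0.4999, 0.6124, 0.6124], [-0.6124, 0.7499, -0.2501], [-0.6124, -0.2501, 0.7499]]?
0.866 + 0.3536j - 0.3536k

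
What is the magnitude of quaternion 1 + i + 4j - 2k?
√22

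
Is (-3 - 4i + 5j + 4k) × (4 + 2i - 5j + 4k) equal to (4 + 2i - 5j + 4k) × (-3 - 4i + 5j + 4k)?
No: pq = 5 + 18i + 59j + 14k ≠ 5 - 62i + 11j - 6k = qp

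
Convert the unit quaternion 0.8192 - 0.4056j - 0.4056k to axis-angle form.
axis = (0, -√2/2, -√2/2), θ = 70°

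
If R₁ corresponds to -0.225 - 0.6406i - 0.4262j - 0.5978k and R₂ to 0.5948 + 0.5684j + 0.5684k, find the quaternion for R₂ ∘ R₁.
0.4482 - 0.4786i - 0.7455j - 0.1193k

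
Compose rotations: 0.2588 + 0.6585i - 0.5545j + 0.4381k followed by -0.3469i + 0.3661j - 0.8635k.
0.8097 - 0.4082i - 0.3219j - 0.2722k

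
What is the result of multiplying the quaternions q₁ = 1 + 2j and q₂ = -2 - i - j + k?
i - 5j + 3k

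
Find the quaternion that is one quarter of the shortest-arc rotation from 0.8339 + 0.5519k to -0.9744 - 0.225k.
0.8799 + 0.4752k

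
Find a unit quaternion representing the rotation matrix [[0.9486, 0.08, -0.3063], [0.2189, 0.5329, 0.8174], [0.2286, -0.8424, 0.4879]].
0.8616 - 0.4816i - 0.1552j + 0.0403k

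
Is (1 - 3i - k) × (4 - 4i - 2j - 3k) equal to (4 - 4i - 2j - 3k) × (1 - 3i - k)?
No: pq = -11 - 18i - 7j - k ≠ -11 - 14i + 3j - 13k = qp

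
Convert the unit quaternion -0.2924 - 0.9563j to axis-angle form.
axis = (0, -1, 0), θ = 214°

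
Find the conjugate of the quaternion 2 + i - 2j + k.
2 - i + 2j - k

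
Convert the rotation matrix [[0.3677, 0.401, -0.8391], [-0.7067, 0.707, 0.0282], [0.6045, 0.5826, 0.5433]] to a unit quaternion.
0.809 + 0.1713i - 0.4461j - 0.3423k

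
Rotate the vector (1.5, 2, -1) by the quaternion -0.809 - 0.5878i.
(1.5, 1.569, 1.593)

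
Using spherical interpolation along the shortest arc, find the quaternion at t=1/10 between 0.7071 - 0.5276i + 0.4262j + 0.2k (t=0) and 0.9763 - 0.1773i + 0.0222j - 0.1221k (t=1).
0.7523 - 0.5016i + 0.3921j + 0.1696k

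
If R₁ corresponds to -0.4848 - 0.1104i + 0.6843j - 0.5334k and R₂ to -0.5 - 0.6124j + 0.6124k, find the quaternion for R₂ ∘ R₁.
0.9881 - 0.0372i - 0.1129j - 0.0978k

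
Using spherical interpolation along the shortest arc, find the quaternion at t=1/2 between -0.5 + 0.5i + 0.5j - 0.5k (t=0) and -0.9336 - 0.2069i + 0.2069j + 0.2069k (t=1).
-0.8682 + 0.1775i + 0.4281j - 0.1775k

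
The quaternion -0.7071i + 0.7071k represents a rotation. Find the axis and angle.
axis = (-√2/2, 0, √2/2), θ = π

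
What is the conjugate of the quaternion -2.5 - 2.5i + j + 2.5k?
-2.5 + 2.5i - j - 2.5k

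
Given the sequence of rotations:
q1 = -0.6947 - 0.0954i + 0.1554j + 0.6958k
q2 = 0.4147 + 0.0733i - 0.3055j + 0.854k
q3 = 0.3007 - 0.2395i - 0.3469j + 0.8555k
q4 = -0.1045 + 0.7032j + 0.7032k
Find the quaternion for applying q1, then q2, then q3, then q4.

q2 · q1 = -0.8278 - 0.4358i + 0.1442j - 0.3225k
q3 · q2 · q1 = -0.0274 + 0.0557i - 0.1195j - 0.9909k
q4 · q3 · q2 · q1 = 0.7837 - 0.6186i + 0.0324j + 0.0451k
0.7837 - 0.6186i + 0.0324j + 0.0451k


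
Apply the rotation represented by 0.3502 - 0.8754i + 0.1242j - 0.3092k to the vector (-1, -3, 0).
(-0.775, 2.606, 1.615)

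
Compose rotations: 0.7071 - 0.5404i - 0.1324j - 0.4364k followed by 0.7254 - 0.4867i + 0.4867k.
0.4623 - 0.6717i - 0.5715j + 0.092k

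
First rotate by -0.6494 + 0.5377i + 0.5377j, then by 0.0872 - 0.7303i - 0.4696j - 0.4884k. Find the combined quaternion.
0.5886 + 0.7838i + 0.0892j + 0.177k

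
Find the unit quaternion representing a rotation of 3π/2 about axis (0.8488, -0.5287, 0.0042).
-0.7071 + 0.6002i - 0.3738j + 0.003k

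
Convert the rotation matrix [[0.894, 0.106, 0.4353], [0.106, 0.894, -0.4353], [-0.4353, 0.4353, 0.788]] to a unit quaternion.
0.9455 + 0.2302i + 0.2302j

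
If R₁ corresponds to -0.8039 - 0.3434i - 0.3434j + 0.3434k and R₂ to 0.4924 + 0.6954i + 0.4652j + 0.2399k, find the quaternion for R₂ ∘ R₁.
-0.0797 - 0.486i - 0.8642j - 0.1028k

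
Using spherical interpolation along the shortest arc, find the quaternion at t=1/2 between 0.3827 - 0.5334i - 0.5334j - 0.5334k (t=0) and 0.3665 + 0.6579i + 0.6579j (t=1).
0.0092 - 0.6741i - 0.6741j - 0.3018k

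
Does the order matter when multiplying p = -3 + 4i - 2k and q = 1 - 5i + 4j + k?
Yes: pq = 19 + 27i - 6j + 11k ≠ 19 + 11i - 18j - 21k = qp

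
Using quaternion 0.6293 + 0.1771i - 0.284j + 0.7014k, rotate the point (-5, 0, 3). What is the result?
(0.399, -5.775, -0.702)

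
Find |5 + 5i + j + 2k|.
√55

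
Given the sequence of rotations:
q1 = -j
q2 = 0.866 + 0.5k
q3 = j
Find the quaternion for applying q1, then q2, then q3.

q2 · q1 = 0.5i - 0.866j
q3 · q2 · q1 = 0.866 - 0.5k
0.866 - 0.5k


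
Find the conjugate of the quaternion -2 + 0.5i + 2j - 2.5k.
-2 - 0.5i - 2j + 2.5k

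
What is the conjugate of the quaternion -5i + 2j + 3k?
5i - 2j - 3k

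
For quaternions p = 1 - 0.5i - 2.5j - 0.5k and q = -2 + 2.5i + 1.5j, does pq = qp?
No: pq = 3 + 4.25i + 5.25j + 6.5k ≠ 3 + 2.75i + 7.75j - 4.5k = qp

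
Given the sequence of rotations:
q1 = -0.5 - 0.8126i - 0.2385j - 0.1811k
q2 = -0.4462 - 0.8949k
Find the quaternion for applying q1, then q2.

q2 · q1 = 0.061 + 0.1491i + 0.8336j + 0.5283k
0.061 + 0.1491i + 0.8336j + 0.5283k


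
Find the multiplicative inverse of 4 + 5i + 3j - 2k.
0.0741 - 0.0926i - 0.0556j + 0.037k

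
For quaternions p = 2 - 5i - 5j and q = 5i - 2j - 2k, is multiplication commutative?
No: pq = 15 + 20i - 14j + 31k ≠ 15 + 6j - 39k = qp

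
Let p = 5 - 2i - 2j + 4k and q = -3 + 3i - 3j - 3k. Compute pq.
-3 + 39i - 3j - 15k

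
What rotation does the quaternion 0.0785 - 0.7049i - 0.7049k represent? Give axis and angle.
axis = (-√2/2, 0, -√2/2), θ = 171°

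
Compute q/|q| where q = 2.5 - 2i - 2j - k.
0.6402 - 0.5121i - 0.5121j - 0.2561k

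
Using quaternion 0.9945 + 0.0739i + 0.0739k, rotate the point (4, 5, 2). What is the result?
(3.243, 5.185, 2.757)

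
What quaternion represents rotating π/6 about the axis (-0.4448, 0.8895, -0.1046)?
0.9659 - 0.1151i + 0.2302j - 0.0271k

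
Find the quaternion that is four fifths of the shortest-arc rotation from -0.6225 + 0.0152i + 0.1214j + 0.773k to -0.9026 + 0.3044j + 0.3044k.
-0.8689 + 0.0032i + 0.2743j + 0.412k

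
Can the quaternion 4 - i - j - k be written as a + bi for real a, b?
No. The quaternion 4 - i - j - k has j-coefficient y = -1 and k-coefficient z = -1, not both zero, so it does not lie in the complex subalgebra spanned by 1 and i.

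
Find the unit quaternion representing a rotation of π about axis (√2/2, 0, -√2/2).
0.7071i - 0.7071k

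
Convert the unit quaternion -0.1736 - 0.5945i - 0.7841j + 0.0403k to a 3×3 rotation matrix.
[[-0.2329, 0.9463, 0.2243], [0.9183, 0.2899, -0.2696], [-0.3202, 0.1432, -0.9365]]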